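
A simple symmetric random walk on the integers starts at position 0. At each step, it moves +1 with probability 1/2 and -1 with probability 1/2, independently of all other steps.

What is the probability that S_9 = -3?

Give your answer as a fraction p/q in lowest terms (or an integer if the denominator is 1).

To reach position -3 after 9 steps: need 3 steps of +1 and 6 of -1.
Favorable paths: C(9,3) = 84
Total paths: 2^9 = 512
P = 84/512 = 21/128

Answer: 21/128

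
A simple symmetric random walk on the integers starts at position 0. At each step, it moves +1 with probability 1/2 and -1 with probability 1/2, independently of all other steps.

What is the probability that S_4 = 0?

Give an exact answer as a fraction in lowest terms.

Answer: 3/8

Derivation:
To return to 0 after 4 steps: need exactly 2 steps of +1 and 2 of -1.
Favorable paths: C(4,2) = 6
Total paths: 2^4 = 16
P = 6/16 = 3/8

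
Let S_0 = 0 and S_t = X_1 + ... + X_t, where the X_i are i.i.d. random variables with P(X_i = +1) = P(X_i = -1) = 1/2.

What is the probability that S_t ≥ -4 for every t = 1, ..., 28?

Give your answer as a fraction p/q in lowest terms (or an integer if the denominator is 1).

Let f(t,s) = #length-t paths at position s with S_1..S_t all ≥ -4.
f(t,s) = f(t-1,s-1) + f(t-1,s+1) for s ≥ -4; f(t,s) = 0 for s < -4.
t=0: f(0,0)=1
t=1: f(1,-1)=1 f(1,1)=1
t=2: f(2,-2)=1 f(2,0)=2 f(2,2)=1
t=3: f(3,-3)=1 f(3,-1)=3 f(3,1)=3 f(3,3)=1
t=4: f(4,-4)=1 f(4,-2)=4 f(4,0)=6 f(4,2)=4 f(4,4)=1
t=5: f(5,-3)=5 f(5,-1)=10 f(5,1)=10 f(5,3)=5 f(5,5)=1
t=6: f(6,-4)=5 f(6,-2)=15 f(6,0)=20 f(6,2)=15 f(6,4)=6 f(6,6)=1
t=7: f(7,-3)=20 f(7,-1)=35 f(7,1)=35 f(7,3)=21 f(7,5)=7 f(7,7)=1
t=8: f(8,-4)=20 f(8,-2)=55 f(8,0)=70 f(8,2)=56 f(8,4)=28 f(8,6)=8 f(8,8)=1
t=9: f(9,-3)=75 f(9,-1)=125 f(9,1)=126 f(9,3)=84 f(9,5)=36 f(9,7)=9 f(9,9)=1
t=10: f(10,-4)=75 f(10,-2)=200 f(10,0)=251 f(10,2)=210 f(10,4)=120 f(10,6)=45 f(10,8)=10 f(10,10)=1
t=11: f(11,-3)=275 f(11,-1)=451 f(11,1)=461 f(11,3)=330 f(11,5)=165 f(11,7)=55 f(11,9)=11 f(11,11)=1
t=12: f(12,-4)=275 f(12,-2)=726 f(12,0)=912 f(12,2)=791 f(12,4)=495 f(12,6)=220 f(12,8)=66 f(12,10)=12 f(12,12)=1
t=13: f(13,-3)=1001 f(13,-1)=1638 f(13,1)=1703 f(13,3)=1286 f(13,5)=715 f(13,7)=286 f(13,9)=78 f(13,11)=13 f(13,13)=1
t=14: f(14,-4)=1001 f(14,-2)=2639 f(14,0)=3341 f(14,2)=2989 f(14,4)=2001 f(14,6)=1001 f(14,8)=364 f(14,10)=91 f(14,12)=14 f(14,14)=1
t=15: f(15,-3)=3640 f(15,-1)=5980 f(15,1)=6330 f(15,3)=4990 f(15,5)=3002 f(15,7)=1365 f(15,9)=455 f(15,11)=105 f(15,13)=15 f(15,15)=1
t=16: f(16,-4)=3640 f(16,-2)=9620 f(16,0)=12310 f(16,2)=11320 f(16,4)=7992 f(16,6)=4367 f(16,8)=1820 f(16,10)=560 f(16,12)=120 f(16,14)=16 f(16,16)=1
t=17: f(17,-3)=13260 f(17,-1)=21930 f(17,1)=23630 f(17,3)=19312 f(17,5)=12359 f(17,7)=6187 f(17,9)=2380 f(17,11)=680 f(17,13)=136 f(17,15)=17 f(17,17)=1
t=18: f(18,-4)=13260 f(18,-2)=35190 f(18,0)=45560 f(18,2)=42942 f(18,4)=31671 f(18,6)=18546 f(18,8)=8567 f(18,10)=3060 f(18,12)=816 f(18,14)=153 f(18,16)=18 f(18,18)=1
t=19: f(19,-3)=48450 f(19,-1)=80750 f(19,1)=88502 f(19,3)=74613 f(19,5)=50217 f(19,7)=27113 f(19,9)=11627 f(19,11)=3876 f(19,13)=969 f(19,15)=171 f(19,17)=19 f(19,19)=1
t=20: f(20,-4)=48450 f(20,-2)=129200 f(20,0)=169252 f(20,2)=163115 f(20,4)=124830 f(20,6)=77330 f(20,8)=38740 f(20,10)=15503 f(20,12)=4845 f(20,14)=1140 f(20,16)=190 f(20,18)=20 f(20,20)=1
t=21: f(21,-3)=177650 f(21,-1)=298452 f(21,1)=332367 f(21,3)=287945 f(21,5)=202160 f(21,7)=116070 f(21,9)=54243 f(21,11)=20348 f(21,13)=5985 f(21,15)=1330 f(21,17)=210 f(21,19)=21 f(21,21)=1
t=22: f(22,-4)=177650 f(22,-2)=476102 f(22,0)=630819 f(22,2)=620312 f(22,4)=490105 f(22,6)=318230 f(22,8)=170313 f(22,10)=74591 f(22,12)=26333 f(22,14)=7315 f(22,16)=1540 f(22,18)=231 f(22,20)=22 f(22,22)=1
t=23: f(23,-3)=653752 f(23,-1)=1106921 f(23,1)=1251131 f(23,3)=1110417 f(23,5)=808335 f(23,7)=488543 f(23,9)=244904 f(23,11)=100924 f(23,13)=33648 f(23,15)=8855 f(23,17)=1771 f(23,19)=253 f(23,21)=23 f(23,23)=1
t=24: f(24,-4)=653752 f(24,-2)=1760673 f(24,0)=2358052 f(24,2)=2361548 f(24,4)=1918752 f(24,6)=1296878 f(24,8)=733447 f(24,10)=345828 f(24,12)=134572 f(24,14)=42503 f(24,16)=10626 f(24,18)=2024 f(24,20)=276 f(24,22)=24 f(24,24)=1
t=25: f(25,-3)=2414425 f(25,-1)=4118725 f(25,1)=4719600 f(25,3)=4280300 f(25,5)=3215630 f(25,7)=2030325 f(25,9)=1079275 f(25,11)=480400 f(25,13)=177075 f(25,15)=53129 f(25,17)=12650 f(25,19)=2300 f(25,21)=300 f(25,23)=25 f(25,25)=1
t=26: f(26,-4)=2414425 f(26,-2)=6533150 f(26,0)=8838325 f(26,2)=8999900 f(26,4)=7495930 f(26,6)=5245955 f(26,8)=3109600 f(26,10)=1559675 f(26,12)=657475 f(26,14)=230204 f(26,16)=65779 f(26,18)=14950 f(26,20)=2600 f(26,22)=325 f(26,24)=26 f(26,26)=1
t=27: f(27,-3)=8947575 f(27,-1)=15371475 f(27,1)=17838225 f(27,3)=16495830 f(27,5)=12741885 f(27,7)=8355555 f(27,9)=4669275 f(27,11)=2217150 f(27,13)=887679 f(27,15)=295983 f(27,17)=80729 f(27,19)=17550 f(27,21)=2925 f(27,23)=351 f(27,25)=27 f(27,27)=1
t=28: f(28,-4)=8947575 f(28,-2)=24319050 f(28,0)=33209700 f(28,2)=34334055 f(28,4)=29237715 f(28,6)=21097440 f(28,8)=13024830 f(28,10)=6886425 f(28,12)=3104829 f(28,14)=1183662 f(28,16)=376712 f(28,18)=98279 f(28,20)=20475 f(28,22)=3276 f(28,24)=378 f(28,26)=28 f(28,28)=1
Σ_s f(28,s) = 175844430
P = 175844430/268435456 = 87922215/134217728

Answer: 87922215/134217728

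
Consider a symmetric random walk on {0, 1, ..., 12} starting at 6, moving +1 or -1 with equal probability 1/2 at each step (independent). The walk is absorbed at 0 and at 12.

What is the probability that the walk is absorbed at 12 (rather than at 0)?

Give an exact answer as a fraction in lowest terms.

Symmetric walk (p = 1/2): the harmonic-function argument gives P(hit 12 before 0 | start at 6) = a/N.
P = 6/12 = 1/2

Answer: 1/2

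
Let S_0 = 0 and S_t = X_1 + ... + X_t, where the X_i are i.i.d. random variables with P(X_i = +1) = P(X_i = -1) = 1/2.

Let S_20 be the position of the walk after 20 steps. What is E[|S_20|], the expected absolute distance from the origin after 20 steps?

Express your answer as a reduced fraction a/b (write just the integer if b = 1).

S_20 takes values m ≡ 0 (mod 2) with |m| ≤ 20; P(S_20=m) = C(20,(20+m)/2)/2^20.
Total paths: 2^20 = 1048576
Distribution: P(S=-20)=1/1048576, P(S=-18)=20/1048576, P(S=-16)=190/1048576, P(S=-14)=1140/1048576, P(S=-12)=4845/1048576, P(S=-10)=15504/1048576, P(S=-8)=38760/1048576, P(S=-6)=77520/1048576, P(S=-4)=125970/1048576, P(S=-2)=167960/1048576, P(S=0)=184756/1048576, P(S=2)=167960/1048576, P(S=4)=125970/1048576, P(S=6)=77520/1048576, P(S=8)=38760/1048576, P(S=10)=15504/1048576, P(S=12)=4845/1048576, P(S=14)=1140/1048576, P(S=16)=190/1048576, P(S=18)=20/1048576, P(S=20)=1/1048576
E[|S_20|] = Σ_m |m|·P(S_20=m) = 3695120/1048576 = 230945/65536

Answer: 230945/65536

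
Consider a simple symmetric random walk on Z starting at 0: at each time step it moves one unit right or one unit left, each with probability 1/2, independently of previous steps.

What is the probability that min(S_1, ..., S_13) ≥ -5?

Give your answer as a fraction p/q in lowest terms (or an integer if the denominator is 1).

Answer: 1859/2048

Derivation:
Let f(t,s) = #length-t paths at position s with S_1..S_t all ≥ -5.
f(t,s) = f(t-1,s-1) + f(t-1,s+1) for s ≥ -5; f(t,s) = 0 for s < -5.
t=0: f(0,0)=1
t=1: f(1,-1)=1 f(1,1)=1
t=2: f(2,-2)=1 f(2,0)=2 f(2,2)=1
t=3: f(3,-3)=1 f(3,-1)=3 f(3,1)=3 f(3,3)=1
t=4: f(4,-4)=1 f(4,-2)=4 f(4,0)=6 f(4,2)=4 f(4,4)=1
t=5: f(5,-5)=1 f(5,-3)=5 f(5,-1)=10 f(5,1)=10 f(5,3)=5 f(5,5)=1
t=6: f(6,-4)=6 f(6,-2)=15 f(6,0)=20 f(6,2)=15 f(6,4)=6 f(6,6)=1
t=7: f(7,-5)=6 f(7,-3)=21 f(7,-1)=35 f(7,1)=35 f(7,3)=21 f(7,5)=7 f(7,7)=1
t=8: f(8,-4)=27 f(8,-2)=56 f(8,0)=70 f(8,2)=56 f(8,4)=28 f(8,6)=8 f(8,8)=1
t=9: f(9,-5)=27 f(9,-3)=83 f(9,-1)=126 f(9,1)=126 f(9,3)=84 f(9,5)=36 f(9,7)=9 f(9,9)=1
t=10: f(10,-4)=110 f(10,-2)=209 f(10,0)=252 f(10,2)=210 f(10,4)=120 f(10,6)=45 f(10,8)=10 f(10,10)=1
t=11: f(11,-5)=110 f(11,-3)=319 f(11,-1)=461 f(11,1)=462 f(11,3)=330 f(11,5)=165 f(11,7)=55 f(11,9)=11 f(11,11)=1
t=12: f(12,-4)=429 f(12,-2)=780 f(12,0)=923 f(12,2)=792 f(12,4)=495 f(12,6)=220 f(12,8)=66 f(12,10)=12 f(12,12)=1
t=13: f(13,-5)=429 f(13,-3)=1209 f(13,-1)=1703 f(13,1)=1715 f(13,3)=1287 f(13,5)=715 f(13,7)=286 f(13,9)=78 f(13,11)=13 f(13,13)=1
Σ_s f(13,s) = 7436
P = 7436/8192 = 1859/2048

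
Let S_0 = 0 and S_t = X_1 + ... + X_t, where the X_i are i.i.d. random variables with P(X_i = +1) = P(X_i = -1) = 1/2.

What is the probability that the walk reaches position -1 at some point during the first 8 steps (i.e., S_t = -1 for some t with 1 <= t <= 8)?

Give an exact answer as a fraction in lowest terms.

Count via complement. Let g(t,s) = #length-t paths at position s with S_1..S_t all ≠ -1.
g(t,s) = g(t-1,s-1) + g(t-1,s+1) for s ≠ -1; g(t,-1) = 0.
t=0: g(0,0)=1
t=1: g(1,1)=1
t=2: g(2,0)=1 g(2,2)=1
t=3: g(3,1)=2 g(3,3)=1
t=4: g(4,0)=2 g(4,2)=3 g(4,4)=1
t=5: g(5,1)=5 g(5,3)=4 g(5,5)=1
t=6: g(6,0)=5 g(6,2)=9 g(6,4)=5 g(6,6)=1
t=7: g(7,1)=14 g(7,3)=14 g(7,5)=6 g(7,7)=1
t=8: g(8,0)=14 g(8,2)=28 g(8,4)=20 g(8,6)=7 g(8,8)=1
Paths never hitting -1: Σ_s g(8,s) = 70
Paths hitting -1: 2^8 - 70 = 186
P = 186/256 = 93/128

Answer: 93/128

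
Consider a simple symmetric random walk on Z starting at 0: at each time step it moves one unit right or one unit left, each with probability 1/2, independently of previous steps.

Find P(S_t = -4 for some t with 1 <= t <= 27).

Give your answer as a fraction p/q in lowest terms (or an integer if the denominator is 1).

Count via complement. Let g(t,s) = #length-t paths at position s with S_1..S_t all ≠ -4.
g(t,s) = g(t-1,s-1) + g(t-1,s+1) for s ≠ -4; g(t,-4) = 0.
t=0: g(0,0)=1
t=1: g(1,-1)=1 g(1,1)=1
t=2: g(2,-2)=1 g(2,0)=2 g(2,2)=1
t=3: g(3,-3)=1 g(3,-1)=3 g(3,1)=3 g(3,3)=1
t=4: g(4,-2)=4 g(4,0)=6 g(4,2)=4 g(4,4)=1
t=5: g(5,-3)=4 g(5,-1)=10 g(5,1)=10 g(5,3)=5 g(5,5)=1
t=6: g(6,-2)=14 g(6,0)=20 g(6,2)=15 g(6,4)=6 g(6,6)=1
t=7: g(7,-3)=14 g(7,-1)=34 g(7,1)=35 g(7,3)=21 g(7,5)=7 g(7,7)=1
t=8: g(8,-2)=48 g(8,0)=69 g(8,2)=56 g(8,4)=28 g(8,6)=8 g(8,8)=1
t=9: g(9,-3)=48 g(9,-1)=117 g(9,1)=125 g(9,3)=84 g(9,5)=36 g(9,7)=9 g(9,9)=1
t=10: g(10,-2)=165 g(10,0)=242 g(10,2)=209 g(10,4)=120 g(10,6)=45 g(10,8)=10 g(10,10)=1
t=11: g(11,-3)=165 g(11,-1)=407 g(11,1)=451 g(11,3)=329 g(11,5)=165 g(11,7)=55 g(11,9)=11 g(11,11)=1
t=12: g(12,-2)=572 g(12,0)=858 g(12,2)=780 g(12,4)=494 g(12,6)=220 g(12,8)=66 g(12,10)=12 g(12,12)=1
t=13: g(13,-3)=572 g(13,-1)=1430 g(13,1)=1638 g(13,3)=1274 g(13,5)=714 g(13,7)=286 g(13,9)=78 g(13,11)=13 g(13,13)=1
t=14: g(14,-2)=2002 g(14,0)=3068 g(14,2)=2912 g(14,4)=1988 g(14,6)=1000 g(14,8)=364 g(14,10)=91 g(14,12)=14 g(14,14)=1
t=15: g(15,-3)=2002 g(15,-1)=5070 g(15,1)=5980 g(15,3)=4900 g(15,5)=2988 g(15,7)=1364 g(15,9)=455 g(15,11)=105 g(15,13)=15 g(15,15)=1
t=16: g(16,-2)=7072 g(16,0)=11050 g(16,2)=10880 g(16,4)=7888 g(16,6)=4352 g(16,8)=1819 g(16,10)=560 g(16,12)=120 g(16,14)=16 g(16,16)=1
t=17: g(17,-3)=7072 g(17,-1)=18122 g(17,1)=21930 g(17,3)=18768 g(17,5)=12240 g(17,7)=6171 g(17,9)=2379 g(17,11)=680 g(17,13)=136 g(17,15)=17 g(17,17)=1
t=18: g(18,-2)=25194 g(18,0)=40052 g(18,2)=40698 g(18,4)=31008 g(18,6)=18411 g(18,8)=8550 g(18,10)=3059 g(18,12)=816 g(18,14)=153 g(18,16)=18 g(18,18)=1
t=19: g(19,-3)=25194 g(19,-1)=65246 g(19,1)=80750 g(19,3)=71706 g(19,5)=49419 g(19,7)=26961 g(19,9)=11609 g(19,11)=3875 g(19,13)=969 g(19,15)=171 g(19,17)=19 g(19,19)=1
t=20: g(20,-2)=90440 g(20,0)=145996 g(20,2)=152456 g(20,4)=121125 g(20,6)=76380 g(20,8)=38570 g(20,10)=15484 g(20,12)=4844 g(20,14)=1140 g(20,16)=190 g(20,18)=20 g(20,20)=1
t=21: g(21,-3)=90440 g(21,-1)=236436 g(21,1)=298452 g(21,3)=273581 g(21,5)=197505 g(21,7)=114950 g(21,9)=54054 g(21,11)=20328 g(21,13)=5984 g(21,15)=1330 g(21,17)=210 g(21,19)=21 g(21,21)=1
t=22: g(22,-2)=326876 g(22,0)=534888 g(22,2)=572033 g(22,4)=471086 g(22,6)=312455 g(22,8)=169004 g(22,10)=74382 g(22,12)=26312 g(22,14)=7314 g(22,16)=1540 g(22,18)=231 g(22,20)=22 g(22,22)=1
t=23: g(23,-3)=326876 g(23,-1)=861764 g(23,1)=1106921 g(23,3)=1043119 g(23,5)=783541 g(23,7)=481459 g(23,9)=243386 g(23,11)=100694 g(23,13)=33626 g(23,15)=8854 g(23,17)=1771 g(23,19)=253 g(23,21)=23 g(23,23)=1
t=24: g(24,-2)=1188640 g(24,0)=1968685 g(24,2)=2150040 g(24,4)=1826660 g(24,6)=1265000 g(24,8)=724845 g(24,10)=344080 g(24,12)=134320 g(24,14)=42480 g(24,16)=10625 g(24,18)=2024 g(24,20)=276 g(24,22)=24 g(24,24)=1
t=25: g(25,-3)=1188640 g(25,-1)=3157325 g(25,1)=4118725 g(25,3)=3976700 g(25,5)=3091660 g(25,7)=1989845 g(25,9)=1068925 g(25,11)=478400 g(25,13)=176800 g(25,15)=53105 g(25,17)=12649 g(25,19)=2300 g(25,21)=300 g(25,23)=25 g(25,25)=1
t=26: g(26,-2)=4345965 g(26,0)=7276050 g(26,2)=8095425 g(26,4)=7068360 g(26,6)=5081505 g(26,8)=3058770 g(26,10)=1547325 g(26,12)=655200 g(26,14)=229905 g(26,16)=65754 g(26,18)=14949 g(26,20)=2600 g(26,22)=325 g(26,24)=26 g(26,26)=1
t=27: g(27,-3)=4345965 g(27,-1)=11622015 g(27,1)=15371475 g(27,3)=15163785 g(27,5)=12149865 g(27,7)=8140275 g(27,9)=4606095 g(27,11)=2202525 g(27,13)=885105 g(27,15)=295659 g(27,17)=80703 g(27,19)=17549 g(27,21)=2925 g(27,23)=351 g(27,25)=27 g(27,27)=1
Paths never hitting -4: Σ_s g(27,s) = 74884320
Paths hitting -4: 2^27 - 74884320 = 59333408
P = 59333408/134217728 = 1854169/4194304

Answer: 1854169/4194304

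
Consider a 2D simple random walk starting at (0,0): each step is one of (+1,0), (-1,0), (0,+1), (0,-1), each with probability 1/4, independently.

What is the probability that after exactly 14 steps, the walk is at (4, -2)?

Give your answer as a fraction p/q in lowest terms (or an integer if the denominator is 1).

Answer: 3006003/268435456

Derivation:
Let h be the number of horizontal steps (so 14-h are vertical). To end at (4,-2) need (h+4)/2 right-steps and ((14-h)-2)/2 up-steps.
Sum over h with 4 ≤ h ≤ 12, h ≡ 0 (mod 2), 14-h ≡ 0 (mod 2):
h=4: C(14,4)·C(4,4)·C(10,4) = 1001·1·210 = 210210
h=6: C(14,6)·C(6,5)·C(8,3) = 3003·6·56 = 1009008
h=8: C(14,8)·C(8,6)·C(6,2) = 3003·28·15 = 1261260
h=10: C(14,10)·C(10,7)·C(4,1) = 1001·120·4 = 480480
h=12: C(14,12)·C(12,8)·C(2,0) = 91·495·1 = 45045
Total favorable: 3006003
Total paths: 4^14 = 268435456
P = 3006003/268435456 = 3006003/268435456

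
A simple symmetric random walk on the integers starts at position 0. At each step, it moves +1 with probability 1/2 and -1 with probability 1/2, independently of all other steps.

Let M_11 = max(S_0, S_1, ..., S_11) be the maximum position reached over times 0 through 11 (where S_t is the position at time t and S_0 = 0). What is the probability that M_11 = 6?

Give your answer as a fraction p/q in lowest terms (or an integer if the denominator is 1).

Let M_11 = max(S_0,...,S_11). Use the reflection principle: for j ≥ 1, #{paths with M_11 ≥ j} = #{S_11 ≥ j} + #{S_11 ≥ j+1}.
By reflection, #{M_11 ≥ 6} = #{S_11 ≥ 6} + #{S_11 ≥ 7} = 67 + 67 = 134.
#{M_11 ≥ 7} = #{S_11 ≥ 7} + #{S_11 ≥ 8} = 67 + 12 = 79.
#{M_11 = 6} = 134 - 79 = 55.
P(M_11 = 6) = 55/2048 = 55/2048

Answer: 55/2048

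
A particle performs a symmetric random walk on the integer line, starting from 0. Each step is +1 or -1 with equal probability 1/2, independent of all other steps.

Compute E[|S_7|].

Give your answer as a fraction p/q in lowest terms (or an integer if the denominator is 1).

Answer: 35/16

Derivation:
S_7 takes values m ≡ 1 (mod 2) with |m| ≤ 7; P(S_7=m) = C(7,(7+m)/2)/2^7.
Total paths: 2^7 = 128
Distribution: P(S=-7)=1/128, P(S=-5)=7/128, P(S=-3)=21/128, P(S=-1)=35/128, P(S=1)=35/128, P(S=3)=21/128, P(S=5)=7/128, P(S=7)=1/128
E[|S_7|] = Σ_m |m|·P(S_7=m) = 280/128 = 35/16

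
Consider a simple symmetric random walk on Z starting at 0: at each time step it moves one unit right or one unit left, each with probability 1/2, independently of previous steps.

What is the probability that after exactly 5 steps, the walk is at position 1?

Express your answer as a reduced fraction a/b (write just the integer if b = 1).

To reach position 1 after 5 steps: need 3 steps of +1 and 2 of -1.
Favorable paths: C(5,3) = 10
Total paths: 2^5 = 32
P = 10/32 = 5/16

Answer: 5/16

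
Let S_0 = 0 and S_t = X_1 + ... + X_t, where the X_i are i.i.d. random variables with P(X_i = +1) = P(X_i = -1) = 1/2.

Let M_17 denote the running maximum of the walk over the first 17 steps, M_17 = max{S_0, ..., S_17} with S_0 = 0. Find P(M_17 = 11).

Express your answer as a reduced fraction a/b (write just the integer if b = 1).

Answer: 85/16384

Derivation:
Let M_17 = max(S_0,...,S_17). Use the reflection principle: for j ≥ 1, #{paths with M_17 ≥ j} = #{S_17 ≥ j} + #{S_17 ≥ j+1}.
By reflection, #{M_17 ≥ 11} = #{S_17 ≥ 11} + #{S_17 ≥ 12} = 834 + 154 = 988.
#{M_17 ≥ 12} = #{S_17 ≥ 12} + #{S_17 ≥ 13} = 154 + 154 = 308.
#{M_17 = 11} = 988 - 308 = 680.
P(M_17 = 11) = 680/131072 = 85/16384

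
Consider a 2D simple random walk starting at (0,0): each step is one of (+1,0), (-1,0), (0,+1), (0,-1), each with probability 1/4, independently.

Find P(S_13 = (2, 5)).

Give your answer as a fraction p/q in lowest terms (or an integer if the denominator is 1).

Answer: 184041/33554432

Derivation:
Let h be the number of horizontal steps (so 13-h are vertical). To end at (2,5) need (h+2)/2 right-steps and ((13-h)+5)/2 up-steps.
Sum over h with 2 ≤ h ≤ 8, h ≡ 0 (mod 2), 13-h ≡ 1 (mod 2):
h=2: C(13,2)·C(2,2)·C(11,8) = 78·1·165 = 12870
h=4: C(13,4)·C(4,3)·C(9,7) = 715·4·36 = 102960
h=6: C(13,6)·C(6,4)·C(7,6) = 1716·15·7 = 180180
h=8: C(13,8)·C(8,5)·C(5,5) = 1287·56·1 = 72072
Total favorable: 368082
Total paths: 4^13 = 67108864
P = 368082/67108864 = 184041/33554432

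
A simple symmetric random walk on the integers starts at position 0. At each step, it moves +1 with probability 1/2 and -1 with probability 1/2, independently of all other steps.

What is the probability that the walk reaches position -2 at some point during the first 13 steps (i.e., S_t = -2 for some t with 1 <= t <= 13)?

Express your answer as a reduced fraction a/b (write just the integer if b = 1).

Count via complement. Let g(t,s) = #length-t paths at position s with S_1..S_t all ≠ -2.
g(t,s) = g(t-1,s-1) + g(t-1,s+1) for s ≠ -2; g(t,-2) = 0.
t=0: g(0,0)=1
t=1: g(1,-1)=1 g(1,1)=1
t=2: g(2,0)=2 g(2,2)=1
t=3: g(3,-1)=2 g(3,1)=3 g(3,3)=1
t=4: g(4,0)=5 g(4,2)=4 g(4,4)=1
t=5: g(5,-1)=5 g(5,1)=9 g(5,3)=5 g(5,5)=1
t=6: g(6,0)=14 g(6,2)=14 g(6,4)=6 g(6,6)=1
t=7: g(7,-1)=14 g(7,1)=28 g(7,3)=20 g(7,5)=7 g(7,7)=1
t=8: g(8,0)=42 g(8,2)=48 g(8,4)=27 g(8,6)=8 g(8,8)=1
t=9: g(9,-1)=42 g(9,1)=90 g(9,3)=75 g(9,5)=35 g(9,7)=9 g(9,9)=1
t=10: g(10,0)=132 g(10,2)=165 g(10,4)=110 g(10,6)=44 g(10,8)=10 g(10,10)=1
t=11: g(11,-1)=132 g(11,1)=297 g(11,3)=275 g(11,5)=154 g(11,7)=54 g(11,9)=11 g(11,11)=1
t=12: g(12,0)=429 g(12,2)=572 g(12,4)=429 g(12,6)=208 g(12,8)=65 g(12,10)=12 g(12,12)=1
t=13: g(13,-1)=429 g(13,1)=1001 g(13,3)=1001 g(13,5)=637 g(13,7)=273 g(13,9)=77 g(13,11)=13 g(13,13)=1
Paths never hitting -2: Σ_s g(13,s) = 3432
Paths hitting -2: 2^13 - 3432 = 4760
P = 4760/8192 = 595/1024

Answer: 595/1024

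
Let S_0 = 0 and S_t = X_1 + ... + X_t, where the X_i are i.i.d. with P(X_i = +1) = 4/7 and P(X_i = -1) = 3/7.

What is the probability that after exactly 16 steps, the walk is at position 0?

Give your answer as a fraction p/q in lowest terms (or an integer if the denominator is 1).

To be at 0 after 16 steps: need exactly 8 steps of +1 and 8 of -1.
Number of such sequences: C(16,8) = 12870
Each has probability (4/7)^8 · (3/7)^8 = 429981696/33232930569601
P = 12870 · 429981696/33232930569601 = 5533864427520/33232930569601

Answer: 5533864427520/33232930569601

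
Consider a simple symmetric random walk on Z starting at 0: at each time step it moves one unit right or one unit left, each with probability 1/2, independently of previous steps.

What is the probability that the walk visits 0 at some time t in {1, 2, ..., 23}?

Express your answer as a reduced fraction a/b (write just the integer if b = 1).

Count via complement. Let g(t,s) = #length-t paths at position s with S_1..S_t all ≠ 0.
g(t,s) = g(t-1,s-1) + g(t-1,s+1) for s ≠ 0; g(t,0) = 0.
t=0: g(0,0)=1
t=1: g(1,-1)=1 g(1,1)=1
t=2: g(2,-2)=1 g(2,2)=1
t=3: g(3,-3)=1 g(3,-1)=1 g(3,1)=1 g(3,3)=1
t=4: g(4,-4)=1 g(4,-2)=2 g(4,2)=2 g(4,4)=1
t=5: g(5,-5)=1 g(5,-3)=3 g(5,-1)=2 g(5,1)=2 g(5,3)=3 g(5,5)=1
t=6: g(6,-6)=1 g(6,-4)=4 g(6,-2)=5 g(6,2)=5 g(6,4)=4 g(6,6)=1
t=7: g(7,-7)=1 g(7,-5)=5 g(7,-3)=9 g(7,-1)=5 g(7,1)=5 g(7,3)=9 g(7,5)=5 g(7,7)=1
t=8: g(8,-8)=1 g(8,-6)=6 g(8,-4)=14 g(8,-2)=14 g(8,2)=14 g(8,4)=14 g(8,6)=6 g(8,8)=1
t=9: g(9,-9)=1 g(9,-7)=7 g(9,-5)=20 g(9,-3)=28 g(9,-1)=14 g(9,1)=14 g(9,3)=28 g(9,5)=20 g(9,7)=7 g(9,9)=1
t=10: g(10,-10)=1 g(10,-8)=8 g(10,-6)=27 g(10,-4)=48 g(10,-2)=42 g(10,2)=42 g(10,4)=48 g(10,6)=27 g(10,8)=8 g(10,10)=1
t=11: g(11,-11)=1 g(11,-9)=9 g(11,-7)=35 g(11,-5)=75 g(11,-3)=90 g(11,-1)=42 g(11,1)=42 g(11,3)=90 g(11,5)=75 g(11,7)=35 g(11,9)=9 g(11,11)=1
t=12: g(12,-12)=1 g(12,-10)=10 g(12,-8)=44 g(12,-6)=110 g(12,-4)=165 g(12,-2)=132 g(12,2)=132 g(12,4)=165 g(12,6)=110 g(12,8)=44 g(12,10)=10 g(12,12)=1
t=13: g(13,-13)=1 g(13,-11)=11 g(13,-9)=54 g(13,-7)=154 g(13,-5)=275 g(13,-3)=297 g(13,-1)=132 g(13,1)=132 g(13,3)=297 g(13,5)=275 g(13,7)=154 g(13,9)=54 g(13,11)=11 g(13,13)=1
t=14: g(14,-14)=1 g(14,-12)=12 g(14,-10)=65 g(14,-8)=208 g(14,-6)=429 g(14,-4)=572 g(14,-2)=429 g(14,2)=429 g(14,4)=572 g(14,6)=429 g(14,8)=208 g(14,10)=65 g(14,12)=12 g(14,14)=1
t=15: g(15,-15)=1 g(15,-13)=13 g(15,-11)=77 g(15,-9)=273 g(15,-7)=637 g(15,-5)=1001 g(15,-3)=1001 g(15,-1)=429 g(15,1)=429 g(15,3)=1001 g(15,5)=1001 g(15,7)=637 g(15,9)=273 g(15,11)=77 g(15,13)=13 g(15,15)=1
t=16: g(16,-16)=1 g(16,-14)=14 g(16,-12)=90 g(16,-10)=350 g(16,-8)=910 g(16,-6)=1638 g(16,-4)=2002 g(16,-2)=1430 g(16,2)=1430 g(16,4)=2002 g(16,6)=1638 g(16,8)=910 g(16,10)=350 g(16,12)=90 g(16,14)=14 g(16,16)=1
t=17: g(17,-17)=1 g(17,-15)=15 g(17,-13)=104 g(17,-11)=440 g(17,-9)=1260 g(17,-7)=2548 g(17,-5)=3640 g(17,-3)=3432 g(17,-1)=1430 g(17,1)=1430 g(17,3)=3432 g(17,5)=3640 g(17,7)=2548 g(17,9)=1260 g(17,11)=440 g(17,13)=104 g(17,15)=15 g(17,17)=1
t=18: g(18,-18)=1 g(18,-16)=16 g(18,-14)=119 g(18,-12)=544 g(18,-10)=1700 g(18,-8)=3808 g(18,-6)=6188 g(18,-4)=7072 g(18,-2)=4862 g(18,2)=4862 g(18,4)=7072 g(18,6)=6188 g(18,8)=3808 g(18,10)=1700 g(18,12)=544 g(18,14)=119 g(18,16)=16 g(18,18)=1
t=19: g(19,-19)=1 g(19,-17)=17 g(19,-15)=135 g(19,-13)=663 g(19,-11)=2244 g(19,-9)=5508 g(19,-7)=9996 g(19,-5)=13260 g(19,-3)=11934 g(19,-1)=4862 g(19,1)=4862 g(19,3)=11934 g(19,5)=13260 g(19,7)=9996 g(19,9)=5508 g(19,11)=2244 g(19,13)=663 g(19,15)=135 g(19,17)=17 g(19,19)=1
t=20: g(20,-20)=1 g(20,-18)=18 g(20,-16)=152 g(20,-14)=798 g(20,-12)=2907 g(20,-10)=7752 g(20,-8)=15504 g(20,-6)=23256 g(20,-4)=25194 g(20,-2)=16796 g(20,2)=16796 g(20,4)=25194 g(20,6)=23256 g(20,8)=15504 g(20,10)=7752 g(20,12)=2907 g(20,14)=798 g(20,16)=152 g(20,18)=18 g(20,20)=1
t=21: g(21,-21)=1 g(21,-19)=19 g(21,-17)=170 g(21,-15)=950 g(21,-13)=3705 g(21,-11)=10659 g(21,-9)=23256 g(21,-7)=38760 g(21,-5)=48450 g(21,-3)=41990 g(21,-1)=16796 g(21,1)=16796 g(21,3)=41990 g(21,5)=48450 g(21,7)=38760 g(21,9)=23256 g(21,11)=10659 g(21,13)=3705 g(21,15)=950 g(21,17)=170 g(21,19)=19 g(21,21)=1
t=22: g(22,-22)=1 g(22,-20)=20 g(22,-18)=189 g(22,-16)=1120 g(22,-14)=4655 g(22,-12)=14364 g(22,-10)=33915 g(22,-8)=62016 g(22,-6)=87210 g(22,-4)=90440 g(22,-2)=58786 g(22,2)=58786 g(22,4)=90440 g(22,6)=87210 g(22,8)=62016 g(22,10)=33915 g(22,12)=14364 g(22,14)=4655 g(22,16)=1120 g(22,18)=189 g(22,20)=20 g(22,22)=1
t=23: g(23,-23)=1 g(23,-21)=21 g(23,-19)=209 g(23,-17)=1309 g(23,-15)=5775 g(23,-13)=19019 g(23,-11)=48279 g(23,-9)=95931 g(23,-7)=149226 g(23,-5)=177650 g(23,-3)=149226 g(23,-1)=58786 g(23,1)=58786 g(23,3)=149226 g(23,5)=177650 g(23,7)=149226 g(23,9)=95931 g(23,11)=48279 g(23,13)=19019 g(23,15)=5775 g(23,17)=1309 g(23,19)=209 g(23,21)=21 g(23,23)=1
Paths never hitting 0: Σ_s g(23,s) = 1410864
Paths hitting 0: 2^23 - 1410864 = 6977744
P = 6977744/8388608 = 436109/524288

Answer: 436109/524288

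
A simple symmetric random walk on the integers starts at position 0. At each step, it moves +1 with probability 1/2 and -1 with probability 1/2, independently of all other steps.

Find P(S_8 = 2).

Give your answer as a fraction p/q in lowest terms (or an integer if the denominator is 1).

To reach position 2 after 8 steps: need 5 steps of +1 and 3 of -1.
Favorable paths: C(8,5) = 56
Total paths: 2^8 = 256
P = 56/256 = 7/32

Answer: 7/32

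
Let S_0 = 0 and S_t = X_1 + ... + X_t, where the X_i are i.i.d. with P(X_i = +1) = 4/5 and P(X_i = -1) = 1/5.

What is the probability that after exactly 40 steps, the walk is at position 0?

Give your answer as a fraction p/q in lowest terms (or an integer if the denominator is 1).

Answer: 30312772257229899300864/1818989403545856475830078125

Derivation:
To be at 0 after 40 steps: need exactly 20 steps of +1 and 20 of -1.
Number of such sequences: C(40,20) = 137846528820
Each has probability (4/5)^20 · (1/5)^20 = 1099511627776/9094947017729282379150390625
P = 137846528820 · 1099511627776/9094947017729282379150390625 = 30312772257229899300864/1818989403545856475830078125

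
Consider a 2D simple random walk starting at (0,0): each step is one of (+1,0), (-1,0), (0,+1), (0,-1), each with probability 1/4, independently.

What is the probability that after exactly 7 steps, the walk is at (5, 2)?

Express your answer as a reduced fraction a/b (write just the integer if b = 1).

Let h be the number of horizontal steps (so 7-h are vertical). To end at (5,2) need (h+5)/2 right-steps and ((7-h)+2)/2 up-steps.
Sum over h with 5 ≤ h ≤ 5, h ≡ 1 (mod 2), 7-h ≡ 0 (mod 2):
h=5: C(7,5)·C(5,5)·C(2,2) = 21·1·1 = 21
Total favorable: 21
Total paths: 4^7 = 16384
P = 21/16384 = 21/16384

Answer: 21/16384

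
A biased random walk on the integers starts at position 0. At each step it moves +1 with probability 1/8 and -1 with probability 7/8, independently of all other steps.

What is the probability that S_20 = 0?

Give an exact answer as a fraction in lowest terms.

To be at 0 after 20 steps: need exactly 10 steps of +1 and 10 of -1.
Number of such sequences: C(20,10) = 184756
Each has probability (1/8)^10 · (7/8)^10 = 282475249/1152921504606846976
P = 184756 · 282475249/1152921504606846976 = 13047249276061/288230376151711744

Answer: 13047249276061/288230376151711744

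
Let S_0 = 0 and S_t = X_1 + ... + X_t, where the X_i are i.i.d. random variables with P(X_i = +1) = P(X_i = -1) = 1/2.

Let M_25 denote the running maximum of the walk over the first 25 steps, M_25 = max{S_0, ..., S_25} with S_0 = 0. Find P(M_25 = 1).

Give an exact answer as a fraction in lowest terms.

Let M_25 = max(S_0,...,S_25). Use the reflection principle: for j ≥ 1, #{paths with M_25 ≥ j} = #{S_25 ≥ j} + #{S_25 ≥ j+1}.
By reflection, #{M_25 ≥ 1} = #{S_25 ≥ 1} + #{S_25 ≥ 2} = 16777216 + 11576916 = 28354132.
#{M_25 ≥ 2} = #{S_25 ≥ 2} + #{S_25 ≥ 3} = 11576916 + 11576916 = 23153832.
#{M_25 = 1} = 28354132 - 23153832 = 5200300.
P(M_25 = 1) = 5200300/33554432 = 1300075/8388608

Answer: 1300075/8388608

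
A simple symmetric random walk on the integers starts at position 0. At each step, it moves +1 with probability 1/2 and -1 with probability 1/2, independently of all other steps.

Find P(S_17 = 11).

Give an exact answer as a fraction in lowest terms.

Answer: 85/16384

Derivation:
To reach position 11 after 17 steps: need 14 steps of +1 and 3 of -1.
Favorable paths: C(17,14) = 680
Total paths: 2^17 = 131072
P = 680/131072 = 85/16384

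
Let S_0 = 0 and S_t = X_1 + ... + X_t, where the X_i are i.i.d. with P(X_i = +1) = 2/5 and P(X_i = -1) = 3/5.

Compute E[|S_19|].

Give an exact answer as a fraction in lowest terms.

Answer: 3607583349587/762939453125

Derivation:
S_19 takes values m ≡ 1 (mod 2) with |m| ≤ 19; P(S_19=m) = C(19,(19+m)/2) · (2/5)^((19+m)/2) · (3/5)^((19-m)/2).
Distribution: P(S=-19)=1162261467/19073486328125, P(S=-17)=14721978582/19073486328125, P(S=-15)=88331871492/19073486328125, P(S=-13)=333698181192/19073486328125, P(S=-11)=889861816512/19073486328125, P(S=-9)=1779723633024/19073486328125, P(S=-7)=2768458984704/19073486328125, P(S=-5)=3427615885824/19073486328125, P(S=-3)=3427615885824/19073486328125, P(S=-1)=2792872203264/19073486328125, P(S=1)=1861914802176/19073486328125, P(S=3)=1015589892096/19073486328125, P(S=5)=451373285376/19073486328125, P(S=7)=162031435776/19073486328125, P(S=9)=46294695936/19073486328125, P(S=11)=10287710208/19073486328125, P(S=13)=1714618368/19073486328125, P(S=15)=201719808/19073486328125, P(S=17)=14942208/19073486328125, P(S=19)=524288/19073486328125
E[|S_19|] = Σ_m |m|·P(S_19=m) = 3607583349587/762939453125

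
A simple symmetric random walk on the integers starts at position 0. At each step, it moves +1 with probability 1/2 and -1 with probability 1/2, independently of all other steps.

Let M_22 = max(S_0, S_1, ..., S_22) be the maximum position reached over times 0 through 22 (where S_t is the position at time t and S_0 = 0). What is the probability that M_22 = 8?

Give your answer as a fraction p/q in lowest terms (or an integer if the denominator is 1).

Answer: 10659/262144

Derivation:
Let M_22 = max(S_0,...,S_22). Use the reflection principle: for j ≥ 1, #{paths with M_22 ≥ j} = #{S_22 ≥ j} + #{S_22 ≥ j+1}.
By reflection, #{M_22 ≥ 8} = #{S_22 ≥ 8} + #{S_22 ≥ 9} = 280600 + 110056 = 390656.
#{M_22 ≥ 9} = #{S_22 ≥ 9} + #{S_22 ≥ 10} = 110056 + 110056 = 220112.
#{M_22 = 8} = 390656 - 220112 = 170544.
P(M_22 = 8) = 170544/4194304 = 10659/262144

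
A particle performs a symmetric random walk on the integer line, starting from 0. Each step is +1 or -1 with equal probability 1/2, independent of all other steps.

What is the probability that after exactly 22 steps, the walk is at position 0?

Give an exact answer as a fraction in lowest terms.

To return to 0 after 22 steps: need exactly 11 steps of +1 and 11 of -1.
Favorable paths: C(22,11) = 705432
Total paths: 2^22 = 4194304
P = 705432/4194304 = 88179/524288

Answer: 88179/524288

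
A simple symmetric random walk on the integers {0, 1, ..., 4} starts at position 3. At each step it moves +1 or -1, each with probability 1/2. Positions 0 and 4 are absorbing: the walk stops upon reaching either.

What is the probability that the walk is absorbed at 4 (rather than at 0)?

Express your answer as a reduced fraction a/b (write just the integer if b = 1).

Answer: 3/4

Derivation:
Symmetric walk (p = 1/2): the harmonic-function argument gives P(hit 4 before 0 | start at 3) = a/N.
P = 3/4 = 3/4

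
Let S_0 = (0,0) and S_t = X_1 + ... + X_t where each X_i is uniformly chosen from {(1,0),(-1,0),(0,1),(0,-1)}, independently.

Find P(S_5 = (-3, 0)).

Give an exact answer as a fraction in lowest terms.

Let h be the number of horizontal steps (so 5-h are vertical). To end at (-3,0) need (h-3)/2 right-steps and ((5-h)+0)/2 up-steps.
Sum over h with 3 ≤ h ≤ 5, h ≡ 1 (mod 2), 5-h ≡ 0 (mod 2):
h=3: C(5,3)·C(3,0)·C(2,1) = 10·1·2 = 20
h=5: C(5,5)·C(5,1)·C(0,0) = 1·5·1 = 5
Total favorable: 25
Total paths: 4^5 = 1024
P = 25/1024 = 25/1024

Answer: 25/1024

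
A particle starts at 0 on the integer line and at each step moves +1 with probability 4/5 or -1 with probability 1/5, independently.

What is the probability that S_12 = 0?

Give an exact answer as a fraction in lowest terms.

To be at 0 after 12 steps: need exactly 6 steps of +1 and 6 of -1.
Number of such sequences: C(12,6) = 924
Each has probability (4/5)^6 · (1/5)^6 = 4096/244140625
P = 924 · 4096/244140625 = 3784704/244140625

Answer: 3784704/244140625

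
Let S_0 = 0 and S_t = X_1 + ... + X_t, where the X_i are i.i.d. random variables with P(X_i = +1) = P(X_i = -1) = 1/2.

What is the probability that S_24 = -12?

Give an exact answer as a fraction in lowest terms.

Answer: 33649/4194304

Derivation:
To reach position -12 after 24 steps: need 6 steps of +1 and 18 of -1.
Favorable paths: C(24,6) = 134596
Total paths: 2^24 = 16777216
P = 134596/16777216 = 33649/4194304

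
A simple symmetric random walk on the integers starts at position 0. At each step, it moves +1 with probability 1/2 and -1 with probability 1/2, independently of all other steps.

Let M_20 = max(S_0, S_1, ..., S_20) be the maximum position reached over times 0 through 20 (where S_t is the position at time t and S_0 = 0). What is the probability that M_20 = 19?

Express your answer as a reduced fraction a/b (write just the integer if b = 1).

Let M_20 = max(S_0,...,S_20). Use the reflection principle: for j ≥ 1, #{paths with M_20 ≥ j} = #{S_20 ≥ j} + #{S_20 ≥ j+1}.
By reflection, #{M_20 ≥ 19} = #{S_20 ≥ 19} + #{S_20 ≥ 20} = 1 + 1 = 2.
#{M_20 ≥ 20} = #{S_20 ≥ 20} + #{S_20 ≥ 21} = 1 + 0 = 1.
#{M_20 = 19} = 2 - 1 = 1.
P(M_20 = 19) = 1/1048576 = 1/1048576

Answer: 1/1048576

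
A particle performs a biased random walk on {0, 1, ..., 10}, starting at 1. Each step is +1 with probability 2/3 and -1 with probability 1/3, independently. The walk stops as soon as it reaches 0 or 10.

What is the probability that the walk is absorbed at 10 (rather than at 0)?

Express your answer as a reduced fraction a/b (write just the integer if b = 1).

Answer: 512/1023

Derivation:
Biased walk: p = 2/3, q = 1/3, r = q/p = 1/2
Gambler's ruin: P(hit 10 before 0 | start at 1) = (1 - r^a)/(1 - r^N)
r^1 = 1/2; r^10 = 1/1024
P = (1 - 1/2) / (1 - 1/1024) = 1/2 / 1023/1024 = 512/1023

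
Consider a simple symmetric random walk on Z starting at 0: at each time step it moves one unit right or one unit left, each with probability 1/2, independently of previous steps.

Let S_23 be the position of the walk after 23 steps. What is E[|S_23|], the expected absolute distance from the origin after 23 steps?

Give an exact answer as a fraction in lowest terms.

Answer: 2028117/524288

Derivation:
S_23 takes values m ≡ 1 (mod 2) with |m| ≤ 23; P(S_23=m) = C(23,(23+m)/2)/2^23.
Total paths: 2^23 = 8388608
Distribution: P(S=-23)=1/8388608, P(S=-21)=23/8388608, P(S=-19)=253/8388608, P(S=-17)=1771/8388608, P(S=-15)=8855/8388608, P(S=-13)=33649/8388608, P(S=-11)=100947/8388608, P(S=-9)=245157/8388608, P(S=-7)=490314/8388608, P(S=-5)=817190/8388608, P(S=-3)=1144066/8388608, P(S=-1)=1352078/8388608, P(S=1)=1352078/8388608, P(S=3)=1144066/8388608, P(S=5)=817190/8388608, P(S=7)=490314/8388608, P(S=9)=245157/8388608, P(S=11)=100947/8388608, P(S=13)=33649/8388608, P(S=15)=8855/8388608, P(S=17)=1771/8388608, P(S=19)=253/8388608, P(S=21)=23/8388608, P(S=23)=1/8388608
E[|S_23|] = Σ_m |m|·P(S_23=m) = 32449872/8388608 = 2028117/524288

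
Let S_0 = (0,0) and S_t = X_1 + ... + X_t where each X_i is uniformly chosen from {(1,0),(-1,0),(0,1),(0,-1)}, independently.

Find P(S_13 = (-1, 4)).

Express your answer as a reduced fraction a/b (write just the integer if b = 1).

Answer: 920205/67108864

Derivation:
Let h be the number of horizontal steps (so 13-h are vertical). To end at (-1,4) need (h-1)/2 right-steps and ((13-h)+4)/2 up-steps.
Sum over h with 1 ≤ h ≤ 9, h ≡ 1 (mod 2), 13-h ≡ 0 (mod 2):
h=1: C(13,1)·C(1,0)·C(12,8) = 13·1·495 = 6435
h=3: C(13,3)·C(3,1)·C(10,7) = 286·3·120 = 102960
h=5: C(13,5)·C(5,2)·C(8,6) = 1287·10·28 = 360360
h=7: C(13,7)·C(7,3)·C(6,5) = 1716·35·6 = 360360
h=9: C(13,9)·C(9,4)·C(4,4) = 715·126·1 = 90090
Total favorable: 920205
Total paths: 4^13 = 67108864
P = 920205/67108864 = 920205/67108864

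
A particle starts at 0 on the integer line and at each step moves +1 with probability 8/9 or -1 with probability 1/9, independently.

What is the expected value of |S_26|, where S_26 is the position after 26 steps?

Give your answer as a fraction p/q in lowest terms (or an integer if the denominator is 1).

S_26 takes values m ≡ 0 (mod 2) with |m| ≤ 26; P(S_26=m) = C(26,(26+m)/2) · (8/9)^((26+m)/2) · (1/9)^((26-m)/2).
Distribution: P(S=-26)=1/6461081889226673298932241, P(S=-24)=208/6461081889226673298932241, P(S=-22)=20800/6461081889226673298932241, P(S=-20)=1331200/6461081889226673298932241, P(S=-18)=61235200/6461081889226673298932241, P(S=-16)=2155479040/6461081889226673298932241, P(S=-14)=60353413120/6461081889226673298932241, P(S=-12)=1379506585600/6461081889226673298932241, P(S=-10)=26210625126400/6461081889226673298932241, P(S=-8)=419370002022400/6461081889226673298932241, P(S=-6)=5703432027504640/6461081889226673298932241, P(S=-4)=66367209047326720/6461081889226673298932241, P(S=-2)=663672090473267200/6461081889226673298932241, P(S=0)=5717790317923532800/6461081889226673298932241, P(S=2)=42475013790289100800/6461081889226673298932241, P(S=4)=271840088257850245120/6461081889226673298932241, P(S=6)=1495120485418176348160/6461081889226673298932241, P(S=8)=7035861107850241638400/6461081889226673298932241, P(S=10)=28143444431400966553600/6461081889226673298932241, P(S=12)=94798970716297992601600/6461081889226673298932241, P(S=14)=265437118005634379284480/6461081889226673298932241, P(S=16)=606713412584307152650240/6461081889226673298932241, P(S=18)=1103115295607831186636800/6461081889226673298932241, P(S=20)=1534769106932634694451200/6461081889226673298932241, P(S=22)=1534769106932634694451200/6461081889226673298932241, P(S=24)=982252228436886204448768/6461081889226673298932241, P(S=26)=302231454903657293676544/6461081889226673298932241
E[|S_26|] = Σ_m |m|·P(S_26=m) = 130657437021253391580401434/6461081889226673298932241

Answer: 130657437021253391580401434/6461081889226673298932241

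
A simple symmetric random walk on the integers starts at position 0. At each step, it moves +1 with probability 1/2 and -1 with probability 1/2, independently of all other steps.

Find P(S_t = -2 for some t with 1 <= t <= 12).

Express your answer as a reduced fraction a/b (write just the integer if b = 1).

Answer: 595/1024

Derivation:
Count via complement. Let g(t,s) = #length-t paths at position s with S_1..S_t all ≠ -2.
g(t,s) = g(t-1,s-1) + g(t-1,s+1) for s ≠ -2; g(t,-2) = 0.
t=0: g(0,0)=1
t=1: g(1,-1)=1 g(1,1)=1
t=2: g(2,0)=2 g(2,2)=1
t=3: g(3,-1)=2 g(3,1)=3 g(3,3)=1
t=4: g(4,0)=5 g(4,2)=4 g(4,4)=1
t=5: g(5,-1)=5 g(5,1)=9 g(5,3)=5 g(5,5)=1
t=6: g(6,0)=14 g(6,2)=14 g(6,4)=6 g(6,6)=1
t=7: g(7,-1)=14 g(7,1)=28 g(7,3)=20 g(7,5)=7 g(7,7)=1
t=8: g(8,0)=42 g(8,2)=48 g(8,4)=27 g(8,6)=8 g(8,8)=1
t=9: g(9,-1)=42 g(9,1)=90 g(9,3)=75 g(9,5)=35 g(9,7)=9 g(9,9)=1
t=10: g(10,0)=132 g(10,2)=165 g(10,4)=110 g(10,6)=44 g(10,8)=10 g(10,10)=1
t=11: g(11,-1)=132 g(11,1)=297 g(11,3)=275 g(11,5)=154 g(11,7)=54 g(11,9)=11 g(11,11)=1
t=12: g(12,0)=429 g(12,2)=572 g(12,4)=429 g(12,6)=208 g(12,8)=65 g(12,10)=12 g(12,12)=1
Paths never hitting -2: Σ_s g(12,s) = 1716
Paths hitting -2: 2^12 - 1716 = 2380
P = 2380/4096 = 595/1024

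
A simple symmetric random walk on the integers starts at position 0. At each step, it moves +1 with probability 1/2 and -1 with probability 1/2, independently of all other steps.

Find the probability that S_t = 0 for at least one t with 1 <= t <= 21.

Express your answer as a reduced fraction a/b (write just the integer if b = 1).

Count via complement. Let g(t,s) = #length-t paths at position s with S_1..S_t all ≠ 0.
g(t,s) = g(t-1,s-1) + g(t-1,s+1) for s ≠ 0; g(t,0) = 0.
t=0: g(0,0)=1
t=1: g(1,-1)=1 g(1,1)=1
t=2: g(2,-2)=1 g(2,2)=1
t=3: g(3,-3)=1 g(3,-1)=1 g(3,1)=1 g(3,3)=1
t=4: g(4,-4)=1 g(4,-2)=2 g(4,2)=2 g(4,4)=1
t=5: g(5,-5)=1 g(5,-3)=3 g(5,-1)=2 g(5,1)=2 g(5,3)=3 g(5,5)=1
t=6: g(6,-6)=1 g(6,-4)=4 g(6,-2)=5 g(6,2)=5 g(6,4)=4 g(6,6)=1
t=7: g(7,-7)=1 g(7,-5)=5 g(7,-3)=9 g(7,-1)=5 g(7,1)=5 g(7,3)=9 g(7,5)=5 g(7,7)=1
t=8: g(8,-8)=1 g(8,-6)=6 g(8,-4)=14 g(8,-2)=14 g(8,2)=14 g(8,4)=14 g(8,6)=6 g(8,8)=1
t=9: g(9,-9)=1 g(9,-7)=7 g(9,-5)=20 g(9,-3)=28 g(9,-1)=14 g(9,1)=14 g(9,3)=28 g(9,5)=20 g(9,7)=7 g(9,9)=1
t=10: g(10,-10)=1 g(10,-8)=8 g(10,-6)=27 g(10,-4)=48 g(10,-2)=42 g(10,2)=42 g(10,4)=48 g(10,6)=27 g(10,8)=8 g(10,10)=1
t=11: g(11,-11)=1 g(11,-9)=9 g(11,-7)=35 g(11,-5)=75 g(11,-3)=90 g(11,-1)=42 g(11,1)=42 g(11,3)=90 g(11,5)=75 g(11,7)=35 g(11,9)=9 g(11,11)=1
t=12: g(12,-12)=1 g(12,-10)=10 g(12,-8)=44 g(12,-6)=110 g(12,-4)=165 g(12,-2)=132 g(12,2)=132 g(12,4)=165 g(12,6)=110 g(12,8)=44 g(12,10)=10 g(12,12)=1
t=13: g(13,-13)=1 g(13,-11)=11 g(13,-9)=54 g(13,-7)=154 g(13,-5)=275 g(13,-3)=297 g(13,-1)=132 g(13,1)=132 g(13,3)=297 g(13,5)=275 g(13,7)=154 g(13,9)=54 g(13,11)=11 g(13,13)=1
t=14: g(14,-14)=1 g(14,-12)=12 g(14,-10)=65 g(14,-8)=208 g(14,-6)=429 g(14,-4)=572 g(14,-2)=429 g(14,2)=429 g(14,4)=572 g(14,6)=429 g(14,8)=208 g(14,10)=65 g(14,12)=12 g(14,14)=1
t=15: g(15,-15)=1 g(15,-13)=13 g(15,-11)=77 g(15,-9)=273 g(15,-7)=637 g(15,-5)=1001 g(15,-3)=1001 g(15,-1)=429 g(15,1)=429 g(15,3)=1001 g(15,5)=1001 g(15,7)=637 g(15,9)=273 g(15,11)=77 g(15,13)=13 g(15,15)=1
t=16: g(16,-16)=1 g(16,-14)=14 g(16,-12)=90 g(16,-10)=350 g(16,-8)=910 g(16,-6)=1638 g(16,-4)=2002 g(16,-2)=1430 g(16,2)=1430 g(16,4)=2002 g(16,6)=1638 g(16,8)=910 g(16,10)=350 g(16,12)=90 g(16,14)=14 g(16,16)=1
t=17: g(17,-17)=1 g(17,-15)=15 g(17,-13)=104 g(17,-11)=440 g(17,-9)=1260 g(17,-7)=2548 g(17,-5)=3640 g(17,-3)=3432 g(17,-1)=1430 g(17,1)=1430 g(17,3)=3432 g(17,5)=3640 g(17,7)=2548 g(17,9)=1260 g(17,11)=440 g(17,13)=104 g(17,15)=15 g(17,17)=1
t=18: g(18,-18)=1 g(18,-16)=16 g(18,-14)=119 g(18,-12)=544 g(18,-10)=1700 g(18,-8)=3808 g(18,-6)=6188 g(18,-4)=7072 g(18,-2)=4862 g(18,2)=4862 g(18,4)=7072 g(18,6)=6188 g(18,8)=3808 g(18,10)=1700 g(18,12)=544 g(18,14)=119 g(18,16)=16 g(18,18)=1
t=19: g(19,-19)=1 g(19,-17)=17 g(19,-15)=135 g(19,-13)=663 g(19,-11)=2244 g(19,-9)=5508 g(19,-7)=9996 g(19,-5)=13260 g(19,-3)=11934 g(19,-1)=4862 g(19,1)=4862 g(19,3)=11934 g(19,5)=13260 g(19,7)=9996 g(19,9)=5508 g(19,11)=2244 g(19,13)=663 g(19,15)=135 g(19,17)=17 g(19,19)=1
t=20: g(20,-20)=1 g(20,-18)=18 g(20,-16)=152 g(20,-14)=798 g(20,-12)=2907 g(20,-10)=7752 g(20,-8)=15504 g(20,-6)=23256 g(20,-4)=25194 g(20,-2)=16796 g(20,2)=16796 g(20,4)=25194 g(20,6)=23256 g(20,8)=15504 g(20,10)=7752 g(20,12)=2907 g(20,14)=798 g(20,16)=152 g(20,18)=18 g(20,20)=1
t=21: g(21,-21)=1 g(21,-19)=19 g(21,-17)=170 g(21,-15)=950 g(21,-13)=3705 g(21,-11)=10659 g(21,-9)=23256 g(21,-7)=38760 g(21,-5)=48450 g(21,-3)=41990 g(21,-1)=16796 g(21,1)=16796 g(21,3)=41990 g(21,5)=48450 g(21,7)=38760 g(21,9)=23256 g(21,11)=10659 g(21,13)=3705 g(21,15)=950 g(21,17)=170 g(21,19)=19 g(21,21)=1
Paths never hitting 0: Σ_s g(21,s) = 369512
Paths hitting 0: 2^21 - 369512 = 1727640
P = 1727640/2097152 = 215955/262144

Answer: 215955/262144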